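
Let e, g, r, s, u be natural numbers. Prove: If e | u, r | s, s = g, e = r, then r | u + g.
Because e = r and e | u, r | u. From s = g and r | s, r | g. Since r | u, r | u + g.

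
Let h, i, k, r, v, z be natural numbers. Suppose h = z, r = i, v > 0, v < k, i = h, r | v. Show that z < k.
i = h and h = z, hence i = z. r = i and r | v, so i | v. v > 0, so i ≤ v. Since v < k, i < k. Since i = z, z < k.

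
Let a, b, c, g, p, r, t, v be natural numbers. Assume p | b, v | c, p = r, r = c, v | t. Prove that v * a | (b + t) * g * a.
Since p = r and r = c, p = c. p | b, so c | b. From v | c, v | b. v | t, so v | b + t. Then v | (b + t) * g. Then v * a | (b + t) * g * a.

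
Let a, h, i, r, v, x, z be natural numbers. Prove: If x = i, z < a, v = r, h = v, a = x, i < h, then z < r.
a = x and x = i, so a = i. Since z < a, z < i. h = v and v = r, therefore h = r. i < h, so i < r. From z < i, z < r.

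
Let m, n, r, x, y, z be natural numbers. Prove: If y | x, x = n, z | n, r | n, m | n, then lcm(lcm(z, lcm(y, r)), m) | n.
Because x = n and y | x, y | n. Since r | n, lcm(y, r) | n. Because z | n, lcm(z, lcm(y, r)) | n. m | n, so lcm(lcm(z, lcm(y, r)), m) | n.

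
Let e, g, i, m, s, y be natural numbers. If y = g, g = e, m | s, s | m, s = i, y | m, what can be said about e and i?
e | i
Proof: Because y = g and g = e, y = e. Because m | s and s | m, m = s. Since s = i, m = i. y | m, so y | i. y = e, so e | i.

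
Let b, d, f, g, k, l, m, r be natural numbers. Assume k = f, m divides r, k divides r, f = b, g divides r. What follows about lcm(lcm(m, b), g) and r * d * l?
lcm(lcm(m, b), g) divides r * d * l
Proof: k = f and f = b, therefore k = b. Because k divides r, b divides r. m divides r, so lcm(m, b) divides r. g divides r, so lcm(lcm(m, b), g) divides r. Then lcm(lcm(m, b), g) divides r * d. Then lcm(lcm(m, b), g) divides r * d * l.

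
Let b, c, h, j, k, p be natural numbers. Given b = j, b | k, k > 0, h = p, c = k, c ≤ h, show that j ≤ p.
b = j and b | k, thus j | k. From k > 0, j ≤ k. c = k and c ≤ h, therefore k ≤ h. h = p, so k ≤ p. Because j ≤ k, j ≤ p.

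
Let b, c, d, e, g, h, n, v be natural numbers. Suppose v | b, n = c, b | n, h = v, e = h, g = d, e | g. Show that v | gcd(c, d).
From n = c and b | n, b | c. Since v | b, v | c. Because g = d and e | g, e | d. Since e = h, h | d. h = v, so v | d. v | c, so v | gcd(c, d).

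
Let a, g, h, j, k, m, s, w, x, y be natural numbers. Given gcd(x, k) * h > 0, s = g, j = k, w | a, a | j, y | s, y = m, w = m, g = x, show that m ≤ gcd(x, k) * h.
From s = g and g = x, s = x. y | s, so y | x. Since y = m, m | x. j = k and a | j, thus a | k. Since w | a, w | k. Since w = m, m | k. m | x, so m | gcd(x, k). Then m | gcd(x, k) * h. Since gcd(x, k) * h > 0, m ≤ gcd(x, k) * h.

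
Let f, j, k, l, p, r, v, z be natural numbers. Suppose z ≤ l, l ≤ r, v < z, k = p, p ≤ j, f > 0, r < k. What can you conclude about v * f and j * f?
v * f < j * f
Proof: k = p and r < k, thus r < p. From l ≤ r, l < p. Since z ≤ l, z < p. Because p ≤ j, z < j. v < z, so v < j. Since f > 0, v * f < j * f.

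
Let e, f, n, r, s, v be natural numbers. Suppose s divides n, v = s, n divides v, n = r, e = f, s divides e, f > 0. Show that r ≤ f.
v = s and n divides v, thus n divides s. Since s divides n, s = n. n = r, so s = r. e = f and s divides e, hence s divides f. Since s = r, r divides f. f > 0, so r ≤ f.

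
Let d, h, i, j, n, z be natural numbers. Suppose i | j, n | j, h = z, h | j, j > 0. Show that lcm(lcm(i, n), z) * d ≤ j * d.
i | j and n | j, thus lcm(i, n) | j. From h = z and h | j, z | j. Since lcm(i, n) | j, lcm(lcm(i, n), z) | j. Since j > 0, lcm(lcm(i, n), z) ≤ j. Then lcm(lcm(i, n), z) * d ≤ j * d.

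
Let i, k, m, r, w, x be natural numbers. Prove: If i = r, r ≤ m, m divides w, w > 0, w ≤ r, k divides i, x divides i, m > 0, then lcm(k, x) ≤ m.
Because m divides w and w > 0, m ≤ w. w ≤ r, so m ≤ r. Since r ≤ m, r = m. i = r, so i = m. k divides i and x divides i, therefore lcm(k, x) divides i. From i = m, lcm(k, x) divides m. From m > 0, lcm(k, x) ≤ m.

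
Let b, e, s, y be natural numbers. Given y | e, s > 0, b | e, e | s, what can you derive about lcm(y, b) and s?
lcm(y, b) ≤ s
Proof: y | e and b | e, therefore lcm(y, b) | e. e | s, so lcm(y, b) | s. Since s > 0, lcm(y, b) ≤ s.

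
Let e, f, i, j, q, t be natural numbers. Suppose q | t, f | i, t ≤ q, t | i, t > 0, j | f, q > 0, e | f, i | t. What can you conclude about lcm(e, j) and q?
lcm(e, j) ≤ q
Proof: q | t and t > 0, thus q ≤ t. Since t ≤ q, t = q. e | f and j | f, thus lcm(e, j) | f. i | t and t | i, thus i = t. Since f | i, f | t. lcm(e, j) | f, so lcm(e, j) | t. Since t = q, lcm(e, j) | q. Since q > 0, lcm(e, j) ≤ q.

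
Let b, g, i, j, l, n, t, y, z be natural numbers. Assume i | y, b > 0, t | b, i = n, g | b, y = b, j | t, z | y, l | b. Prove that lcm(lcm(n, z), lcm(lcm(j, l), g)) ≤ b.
i = n and i | y, so n | y. z | y, so lcm(n, z) | y. y = b, so lcm(n, z) | b. j | t and t | b, thus j | b. Since l | b, lcm(j, l) | b. Since g | b, lcm(lcm(j, l), g) | b. Since lcm(n, z) | b, lcm(lcm(n, z), lcm(lcm(j, l), g)) | b. Since b > 0, lcm(lcm(n, z), lcm(lcm(j, l), g)) ≤ b.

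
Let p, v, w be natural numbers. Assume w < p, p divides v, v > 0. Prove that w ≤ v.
p divides v and v > 0, therefore p ≤ v. w < p, so w < v. Then w ≤ v.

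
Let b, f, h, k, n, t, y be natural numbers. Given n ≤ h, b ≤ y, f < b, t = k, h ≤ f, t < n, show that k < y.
h ≤ f and f < b, thus h < b. Since n ≤ h, n < b. t < n, so t < b. b ≤ y, so t < y. Since t = k, k < y.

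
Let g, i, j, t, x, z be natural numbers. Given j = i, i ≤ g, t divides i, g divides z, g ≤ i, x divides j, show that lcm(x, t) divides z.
j = i and x divides j, thus x divides i. Because t divides i, lcm(x, t) divides i. Since g ≤ i and i ≤ g, g = i. Since g divides z, i divides z. lcm(x, t) divides i, so lcm(x, t) divides z.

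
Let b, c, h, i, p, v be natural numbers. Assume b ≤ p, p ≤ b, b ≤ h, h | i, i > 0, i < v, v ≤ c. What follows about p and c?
p < c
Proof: Because b ≤ p and p ≤ b, b = p. From h | i and i > 0, h ≤ i. Since i < v, h < v. Since v ≤ c, h < c. Since b ≤ h, b < c. Since b = p, p < c.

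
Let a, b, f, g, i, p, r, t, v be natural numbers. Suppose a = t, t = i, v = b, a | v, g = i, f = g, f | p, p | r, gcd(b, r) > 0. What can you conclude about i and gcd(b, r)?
i ≤ gcd(b, r)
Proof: Because a = t and t = i, a = i. Because v = b and a | v, a | b. Since a = i, i | b. f = g and f | p, thus g | p. Since g = i, i | p. Because p | r, i | r. i | b, so i | gcd(b, r). gcd(b, r) > 0, so i ≤ gcd(b, r).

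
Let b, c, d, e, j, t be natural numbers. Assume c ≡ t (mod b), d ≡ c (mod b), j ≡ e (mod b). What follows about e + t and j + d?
e + t ≡ j + d (mod b)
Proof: d ≡ c (mod b) and c ≡ t (mod b), therefore d ≡ t (mod b). j ≡ e (mod b), so j + d ≡ e + t (mod b). Then e + t ≡ j + d (mod b).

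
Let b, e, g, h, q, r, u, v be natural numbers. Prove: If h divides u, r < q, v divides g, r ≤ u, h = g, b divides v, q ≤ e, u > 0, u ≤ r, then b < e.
h = g and h divides u, therefore g divides u. v divides g, so v divides u. Since b divides v, b divides u. u > 0, so b ≤ u. r ≤ u and u ≤ r, thus r = u. Because r < q and q ≤ e, r < e. Since r = u, u < e. b ≤ u, so b < e.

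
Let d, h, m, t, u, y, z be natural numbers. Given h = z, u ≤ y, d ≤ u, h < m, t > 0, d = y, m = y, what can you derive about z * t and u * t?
z * t < u * t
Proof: From d = y and d ≤ u, y ≤ u. u ≤ y, so y = u. From m = y, m = u. h = z and h < m, so z < m. m = u, so z < u. t > 0, so z * t < u * t.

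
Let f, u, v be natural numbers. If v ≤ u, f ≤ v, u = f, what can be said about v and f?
v = f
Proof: Because u = f and v ≤ u, v ≤ f. Since f ≤ v, f = v. Then v = f.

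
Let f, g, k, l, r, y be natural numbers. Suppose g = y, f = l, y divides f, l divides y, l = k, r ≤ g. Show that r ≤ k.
Since f = l and y divides f, y divides l. Since l divides y, y = l. g = y, so g = l. l = k, so g = k. Since r ≤ g, r ≤ k.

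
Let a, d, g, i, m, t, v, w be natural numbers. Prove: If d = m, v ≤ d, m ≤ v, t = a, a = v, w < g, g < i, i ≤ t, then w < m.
From d = m and v ≤ d, v ≤ m. m ≤ v, so v = m. t = a and a = v, hence t = v. w < g and g < i, therefore w < i. Since i ≤ t, w < t. t = v, so w < v. Since v = m, w < m.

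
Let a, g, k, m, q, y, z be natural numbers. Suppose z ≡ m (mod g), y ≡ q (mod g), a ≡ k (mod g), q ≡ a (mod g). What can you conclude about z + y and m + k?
z + y ≡ m + k (mod g)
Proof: Since y ≡ q (mod g) and q ≡ a (mod g), y ≡ a (mod g). Since a ≡ k (mod g), y ≡ k (mod g). Combined with z ≡ m (mod g), by adding congruences, z + y ≡ m + k (mod g).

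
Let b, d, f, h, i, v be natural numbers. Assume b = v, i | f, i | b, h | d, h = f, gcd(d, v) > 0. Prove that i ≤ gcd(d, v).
h = f and h | d, so f | d. i | f, so i | d. Because b = v and i | b, i | v. i | d, so i | gcd(d, v). gcd(d, v) > 0, so i ≤ gcd(d, v).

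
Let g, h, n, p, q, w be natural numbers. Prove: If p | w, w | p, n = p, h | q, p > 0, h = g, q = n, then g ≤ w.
p | w and w | p, thus p = w. q = n and n = p, hence q = p. h | q, so h | p. Since h = g, g | p. p > 0, so g ≤ p. p = w, so g ≤ w.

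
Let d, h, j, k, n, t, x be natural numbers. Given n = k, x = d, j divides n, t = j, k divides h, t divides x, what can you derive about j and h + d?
j divides h + d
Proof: From n = k and j divides n, j divides k. Because k divides h, j divides h. Since x = d and t divides x, t divides d. Since t = j, j divides d. j divides h, so j divides h + d.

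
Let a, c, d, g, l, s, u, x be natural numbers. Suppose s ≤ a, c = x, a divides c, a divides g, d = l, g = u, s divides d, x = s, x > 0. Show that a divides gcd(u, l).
g = u and a divides g, thus a divides u. c = x and a divides c, hence a divides x. x > 0, so a ≤ x. Because x = s, a ≤ s. From s ≤ a, s = a. d = l and s divides d, hence s divides l. Since s = a, a divides l. a divides u, so a divides gcd(u, l).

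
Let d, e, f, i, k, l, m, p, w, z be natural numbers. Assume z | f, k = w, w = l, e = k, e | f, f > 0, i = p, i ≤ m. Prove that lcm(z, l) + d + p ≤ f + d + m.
k = w and w = l, thus k = l. Since e = k and e | f, k | f. k = l, so l | f. z | f, so lcm(z, l) | f. f > 0, so lcm(z, l) ≤ f. Then lcm(z, l) + d ≤ f + d. i = p and i ≤ m, therefore p ≤ m. lcm(z, l) + d ≤ f + d, so lcm(z, l) + d + p ≤ f + d + m.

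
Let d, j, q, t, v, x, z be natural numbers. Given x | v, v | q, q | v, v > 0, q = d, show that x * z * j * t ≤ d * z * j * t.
Since v | q and q | v, v = q. From q = d, v = d. From x | v and v > 0, x ≤ v. Because v = d, x ≤ d. Then x * z ≤ d * z. Then x * z * j ≤ d * z * j. Then x * z * j * t ≤ d * z * j * t.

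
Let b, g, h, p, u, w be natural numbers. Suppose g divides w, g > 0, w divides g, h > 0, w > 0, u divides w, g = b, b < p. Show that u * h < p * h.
Because w divides g and g > 0, w ≤ g. Because g divides w and w > 0, g ≤ w. w ≤ g, so w = g. Since g = b, w = b. u divides w and w > 0, therefore u ≤ w. w = b, so u ≤ b. Since b < p, u < p. Combining with h > 0, by multiplying by a positive, u * h < p * h.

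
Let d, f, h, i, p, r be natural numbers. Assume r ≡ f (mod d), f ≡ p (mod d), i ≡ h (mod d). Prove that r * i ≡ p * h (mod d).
Since r ≡ f (mod d) and f ≡ p (mod d), r ≡ p (mod d). Because i ≡ h (mod d), r * i ≡ p * h (mod d).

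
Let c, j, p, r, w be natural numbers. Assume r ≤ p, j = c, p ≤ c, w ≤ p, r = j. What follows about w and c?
w ≤ c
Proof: r = j and j = c, thus r = c. r ≤ p, so c ≤ p. Since p ≤ c, p = c. Because w ≤ p, w ≤ c.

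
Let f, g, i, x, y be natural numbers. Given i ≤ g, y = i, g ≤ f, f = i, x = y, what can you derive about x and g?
x = g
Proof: x = y and y = i, therefore x = i. f = i and g ≤ f, thus g ≤ i. Since i ≤ g, i = g. Since x = i, x = g.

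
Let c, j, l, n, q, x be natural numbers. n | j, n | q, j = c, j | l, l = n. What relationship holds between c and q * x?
c | q * x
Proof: Because l = n and j | l, j | n. n | j, so n = j. Since j = c, n = c. n | q, so c | q. Then c | q * x.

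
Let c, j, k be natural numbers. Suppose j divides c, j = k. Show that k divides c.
j = k and j divides c. By substitution, k divides c.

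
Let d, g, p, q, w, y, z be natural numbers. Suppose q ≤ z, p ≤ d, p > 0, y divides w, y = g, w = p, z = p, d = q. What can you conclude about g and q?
g ≤ q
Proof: d = q and p ≤ d, thus p ≤ q. Because z = p and q ≤ z, q ≤ p. p ≤ q, so p = q. w = p and y divides w, hence y divides p. Since p > 0, y ≤ p. Since p = q, y ≤ q. From y = g, g ≤ q.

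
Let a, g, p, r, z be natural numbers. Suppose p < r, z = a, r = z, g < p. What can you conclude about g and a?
g < a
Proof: From r = z and z = a, r = a. g < p and p < r, thus g < r. r = a, so g < a.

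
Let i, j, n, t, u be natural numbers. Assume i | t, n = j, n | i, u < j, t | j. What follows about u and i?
u < i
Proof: From n = j and n | i, j | i. Since i | t and t | j, i | j. Since j | i, j = i. From u < j, u < i.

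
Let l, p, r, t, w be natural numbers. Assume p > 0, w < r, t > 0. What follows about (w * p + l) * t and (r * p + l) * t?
(w * p + l) * t < (r * p + l) * t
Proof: w < r and p > 0, so w * p < r * p. Then w * p + l < r * p + l. Since t > 0, (w * p + l) * t < (r * p + l) * t.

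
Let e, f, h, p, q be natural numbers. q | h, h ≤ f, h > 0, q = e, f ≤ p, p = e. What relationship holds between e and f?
e = f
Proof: q | h and h > 0, therefore q ≤ h. q = e, so e ≤ h. h ≤ f, so e ≤ f. p = e and f ≤ p, hence f ≤ e. Since e ≤ f, e = f.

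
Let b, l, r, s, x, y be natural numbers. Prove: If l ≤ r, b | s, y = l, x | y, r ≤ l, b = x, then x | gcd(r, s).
l ≤ r and r ≤ l, hence l = r. Because y = l, y = r. Since x | y, x | r. b = x and b | s, therefore x | s. Because x | r, x | gcd(r, s).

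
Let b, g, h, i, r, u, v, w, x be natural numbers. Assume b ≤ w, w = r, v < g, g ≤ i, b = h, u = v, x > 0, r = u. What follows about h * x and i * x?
h * x < i * x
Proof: w = r and r = u, hence w = u. u = v, so w = v. b = h and b ≤ w, therefore h ≤ w. w = v, so h ≤ v. Because v < g and g ≤ i, v < i. h ≤ v, so h < i. x > 0, so h * x < i * x.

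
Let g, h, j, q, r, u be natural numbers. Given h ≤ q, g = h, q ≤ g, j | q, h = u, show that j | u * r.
Since g = h and q ≤ g, q ≤ h. h ≤ q, so q = h. Because h = u, q = u. j | q, so j | u. Then j | u * r.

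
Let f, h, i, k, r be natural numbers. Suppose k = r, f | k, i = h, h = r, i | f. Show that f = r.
Since i = h and h = r, i = r. Since i | f, r | f. Because k = r and f | k, f | r. Because r | f, r = f. Then f = r.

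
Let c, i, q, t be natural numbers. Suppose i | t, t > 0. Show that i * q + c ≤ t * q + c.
i | t and t > 0, thus i ≤ t. Then i * q ≤ t * q. Then i * q + c ≤ t * q + c.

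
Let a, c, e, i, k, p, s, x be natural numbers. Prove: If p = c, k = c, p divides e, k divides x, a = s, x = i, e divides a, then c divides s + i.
Because p = c and p divides e, c divides e. From a = s and e divides a, e divides s. Since c divides e, c divides s. k = c and k divides x, so c divides x. x = i, so c divides i. Since c divides s, c divides s + i.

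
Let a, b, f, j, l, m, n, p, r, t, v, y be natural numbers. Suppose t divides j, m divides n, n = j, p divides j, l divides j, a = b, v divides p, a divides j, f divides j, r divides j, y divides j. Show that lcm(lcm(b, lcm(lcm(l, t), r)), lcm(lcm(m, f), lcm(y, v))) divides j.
a = b and a divides j, hence b divides j. Because l divides j and t divides j, lcm(l, t) divides j. r divides j, so lcm(lcm(l, t), r) divides j. Since b divides j, lcm(b, lcm(lcm(l, t), r)) divides j. n = j and m divides n, therefore m divides j. f divides j, so lcm(m, f) divides j. v divides p and p divides j, so v divides j. From y divides j, lcm(y, v) divides j. lcm(m, f) divides j, so lcm(lcm(m, f), lcm(y, v)) divides j. Since lcm(b, lcm(lcm(l, t), r)) divides j, lcm(lcm(b, lcm(lcm(l, t), r)), lcm(lcm(m, f), lcm(y, v))) divides j.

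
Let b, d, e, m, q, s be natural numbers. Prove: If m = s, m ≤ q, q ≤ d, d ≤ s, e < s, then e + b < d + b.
m ≤ q and q ≤ d, therefore m ≤ d. m = s, so s ≤ d. Since d ≤ s, s = d. Since e < s, e < d. Then e + b < d + b.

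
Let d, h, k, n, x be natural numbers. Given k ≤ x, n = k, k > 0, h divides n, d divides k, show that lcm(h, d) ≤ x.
n = k and h divides n, so h divides k. d divides k, so lcm(h, d) divides k. From k > 0, lcm(h, d) ≤ k. k ≤ x, so lcm(h, d) ≤ x.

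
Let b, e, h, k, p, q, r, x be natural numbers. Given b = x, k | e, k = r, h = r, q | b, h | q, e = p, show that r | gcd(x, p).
Because h | q and q | b, h | b. h = r, so r | b. b = x, so r | x. e = p and k | e, thus k | p. Since k = r, r | p. Since r | x, r | gcd(x, p).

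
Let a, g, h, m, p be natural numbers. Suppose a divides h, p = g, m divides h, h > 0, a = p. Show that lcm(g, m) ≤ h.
Because a = p and p = g, a = g. a divides h, so g divides h. Since m divides h, lcm(g, m) divides h. Since h > 0, lcm(g, m) ≤ h.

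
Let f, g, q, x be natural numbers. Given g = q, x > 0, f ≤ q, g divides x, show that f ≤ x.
g divides x and x > 0, therefore g ≤ x. Because g = q, q ≤ x. f ≤ q, so f ≤ x.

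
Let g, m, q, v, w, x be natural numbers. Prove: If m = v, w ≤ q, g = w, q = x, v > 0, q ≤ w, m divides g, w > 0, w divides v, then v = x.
Since m = v and m divides g, v divides g. g = w, so v divides w. Since w > 0, v ≤ w. From w divides v and v > 0, w ≤ v. v ≤ w, so v = w. Because w ≤ q and q ≤ w, w = q. Since v = w, v = q. q = x, so v = x.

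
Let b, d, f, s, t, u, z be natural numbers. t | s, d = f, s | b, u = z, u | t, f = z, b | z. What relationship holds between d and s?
d = s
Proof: Since d = f and f = z, d = z. u = z and u | t, therefore z | t. t | s, so z | s. From s | b and b | z, s | z. Because z | s, z = s. Since d = z, d = s.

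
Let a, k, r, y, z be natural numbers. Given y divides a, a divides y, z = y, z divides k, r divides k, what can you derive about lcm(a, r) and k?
lcm(a, r) divides k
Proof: y divides a and a divides y, therefore y = a. From z = y and z divides k, y divides k. y = a, so a divides k. Since r divides k, lcm(a, r) divides k.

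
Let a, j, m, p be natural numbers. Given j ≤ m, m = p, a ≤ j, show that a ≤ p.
a ≤ j and j ≤ m, hence a ≤ m. Since m = p, a ≤ p.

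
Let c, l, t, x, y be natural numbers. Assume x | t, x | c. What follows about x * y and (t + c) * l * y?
x * y | (t + c) * l * y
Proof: x | t and x | c, so x | t + c. Then x | (t + c) * l. Then x * y | (t + c) * l * y.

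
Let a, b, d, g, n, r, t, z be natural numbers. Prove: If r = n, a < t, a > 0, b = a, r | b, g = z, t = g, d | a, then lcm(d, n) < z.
t = g and g = z, hence t = z. b = a and r | b, so r | a. r = n, so n | a. d | a, so lcm(d, n) | a. a > 0, so lcm(d, n) ≤ a. From a < t, lcm(d, n) < t. Since t = z, lcm(d, n) < z.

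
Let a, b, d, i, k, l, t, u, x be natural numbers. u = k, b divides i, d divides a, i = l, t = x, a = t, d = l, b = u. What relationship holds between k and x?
k divides x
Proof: Because b = u and u = k, b = k. i = l and b divides i, so b divides l. Because b = k, k divides l. From a = t and d divides a, d divides t. t = x, so d divides x. d = l, so l divides x. From k divides l, k divides x.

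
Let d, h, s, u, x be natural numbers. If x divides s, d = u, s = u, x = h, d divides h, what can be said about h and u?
h = u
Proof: Because s = u and x divides s, x divides u. Since x = h, h divides u. Because d = u and d divides h, u divides h. h divides u, so h = u.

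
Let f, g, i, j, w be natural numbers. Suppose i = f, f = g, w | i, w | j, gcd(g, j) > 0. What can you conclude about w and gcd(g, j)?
w ≤ gcd(g, j)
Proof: i = f and f = g, so i = g. Since w | i, w | g. Since w | j, w | gcd(g, j). Because gcd(g, j) > 0, w ≤ gcd(g, j).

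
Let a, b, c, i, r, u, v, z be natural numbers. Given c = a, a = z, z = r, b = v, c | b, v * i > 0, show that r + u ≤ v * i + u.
c = a and a = z, thus c = z. Since z = r, c = r. b = v and c | b, so c | v. c = r, so r | v. Then r | v * i. v * i > 0, so r ≤ v * i. Then r + u ≤ v * i + u.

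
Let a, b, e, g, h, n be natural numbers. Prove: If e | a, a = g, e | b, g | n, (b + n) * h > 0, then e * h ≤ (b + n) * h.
a = g and e | a, so e | g. Since g | n, e | n. Since e | b, e | b + n. Then e * h | (b + n) * h. (b + n) * h > 0, so e * h ≤ (b + n) * h.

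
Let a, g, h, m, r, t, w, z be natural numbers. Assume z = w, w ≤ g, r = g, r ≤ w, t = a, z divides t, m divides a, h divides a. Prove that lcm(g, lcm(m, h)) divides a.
r = g and r ≤ w, hence g ≤ w. w ≤ g, so w = g. z = w, so z = g. t = a and z divides t, thus z divides a. Since z = g, g divides a. m divides a and h divides a, hence lcm(m, h) divides a. g divides a, so lcm(g, lcm(m, h)) divides a.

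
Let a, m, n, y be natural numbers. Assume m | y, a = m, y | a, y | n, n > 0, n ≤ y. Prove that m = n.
a = m and y | a, so y | m. m | y, so m = y. y | n and n > 0, thus y ≤ n. n ≤ y, so y = n. m = y, so m = n.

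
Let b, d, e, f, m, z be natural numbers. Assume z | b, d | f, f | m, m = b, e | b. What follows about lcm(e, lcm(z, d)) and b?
lcm(e, lcm(z, d)) | b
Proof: m = b and f | m, therefore f | b. Since d | f, d | b. Since z | b, lcm(z, d) | b. e | b, so lcm(e, lcm(z, d)) | b.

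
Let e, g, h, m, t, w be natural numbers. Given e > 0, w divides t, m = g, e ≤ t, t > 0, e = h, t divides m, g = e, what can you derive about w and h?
w ≤ h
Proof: m = g and g = e, so m = e. Since t divides m, t divides e. e > 0, so t ≤ e. Since e ≤ t, t = e. Since e = h, t = h. w divides t and t > 0, therefore w ≤ t. From t = h, w ≤ h.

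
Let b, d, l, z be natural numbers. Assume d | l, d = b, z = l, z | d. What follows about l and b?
l = b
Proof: Because z = l and z | d, l | d. d | l, so l = d. Since d = b, l = b.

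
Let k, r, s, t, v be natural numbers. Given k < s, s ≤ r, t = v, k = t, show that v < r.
k = t and t = v, therefore k = v. k < s and s ≤ r, thus k < r. k = v, so v < r.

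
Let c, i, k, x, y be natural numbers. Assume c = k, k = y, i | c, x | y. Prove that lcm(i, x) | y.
Because c = k and k = y, c = y. Since i | c, i | y. From x | y, lcm(i, x) | y.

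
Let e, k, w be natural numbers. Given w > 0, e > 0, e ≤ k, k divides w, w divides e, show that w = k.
Because w divides e and e > 0, w ≤ e. Since e ≤ k, w ≤ k. k divides w and w > 0, so k ≤ w. Since w ≤ k, w = k.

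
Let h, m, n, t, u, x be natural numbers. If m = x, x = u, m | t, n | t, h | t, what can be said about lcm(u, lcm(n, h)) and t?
lcm(u, lcm(n, h)) | t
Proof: m = x and x = u, so m = u. Because m | t, u | t. n | t and h | t, thus lcm(n, h) | t. Since u | t, lcm(u, lcm(n, h)) | t.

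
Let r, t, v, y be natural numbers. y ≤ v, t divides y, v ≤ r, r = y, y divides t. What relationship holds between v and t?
v = t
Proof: r = y and v ≤ r, therefore v ≤ y. Since y ≤ v, v = y. y divides t and t divides y, thus y = t. Because v = y, v = t.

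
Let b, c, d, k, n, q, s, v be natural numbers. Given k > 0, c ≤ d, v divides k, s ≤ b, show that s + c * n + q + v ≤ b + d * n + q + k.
From c ≤ d, by multiplying by a non-negative, c * n ≤ d * n. Then c * n + q ≤ d * n + q. From s ≤ b, s + c * n + q ≤ b + d * n + q. v divides k and k > 0, therefore v ≤ k. s + c * n + q ≤ b + d * n + q, so s + c * n + q + v ≤ b + d * n + q + k.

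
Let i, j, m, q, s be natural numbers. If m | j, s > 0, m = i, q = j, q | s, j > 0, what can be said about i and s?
i ≤ s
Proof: Since m | j and j > 0, m ≤ j. From q = j and q | s, j | s. Since s > 0, j ≤ s. Since m ≤ j, m ≤ s. m = i, so i ≤ s.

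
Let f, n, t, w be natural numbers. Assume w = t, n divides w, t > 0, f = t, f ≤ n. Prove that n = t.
w = t and n divides w, so n divides t. Since t > 0, n ≤ t. f = t and f ≤ n, thus t ≤ n. Since n ≤ t, n = t.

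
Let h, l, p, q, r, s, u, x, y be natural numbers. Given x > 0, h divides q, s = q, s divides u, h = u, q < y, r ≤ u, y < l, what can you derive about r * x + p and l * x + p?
r * x + p < l * x + p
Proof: h = u and h divides q, therefore u divides q. Since s = q and s divides u, q divides u. Since u divides q, u = q. r ≤ u, so r ≤ q. q < y and y < l, so q < l. Since r ≤ q, r < l. From x > 0, by multiplying by a positive, r * x < l * x. Then r * x + p < l * x + p.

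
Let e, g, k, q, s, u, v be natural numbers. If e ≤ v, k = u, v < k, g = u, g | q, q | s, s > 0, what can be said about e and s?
e < s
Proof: k = u and v < k, thus v < u. e ≤ v, so e < u. Because g | q and q | s, g | s. g = u, so u | s. Since s > 0, u ≤ s. From e < u, e < s.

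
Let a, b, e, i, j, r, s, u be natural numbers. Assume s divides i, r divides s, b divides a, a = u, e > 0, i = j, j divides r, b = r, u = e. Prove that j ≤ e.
r divides s and s divides i, so r divides i. i = j, so r divides j. Since j divides r, r = j. a = u and b divides a, so b divides u. Since b = r, r divides u. u = e, so r divides e. Since r = j, j divides e. Because e > 0, j ≤ e.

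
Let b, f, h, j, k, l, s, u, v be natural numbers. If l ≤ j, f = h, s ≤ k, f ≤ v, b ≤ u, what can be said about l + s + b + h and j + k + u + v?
l + s + b + h ≤ j + k + u + v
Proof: Because f = h and f ≤ v, h ≤ v. From b ≤ u, b + h ≤ u + v. From s ≤ k, s + b + h ≤ k + u + v. From l ≤ j, l + s + b + h ≤ j + k + u + v.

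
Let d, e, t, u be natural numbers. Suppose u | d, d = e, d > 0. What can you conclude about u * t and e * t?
u * t ≤ e * t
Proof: From u | d and d > 0, u ≤ d. d = e, so u ≤ e. Then u * t ≤ e * t.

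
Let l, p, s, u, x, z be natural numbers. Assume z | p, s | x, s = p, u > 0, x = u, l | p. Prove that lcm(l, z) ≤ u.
From l | p and z | p, lcm(l, z) | p. s = p and s | x, therefore p | x. Since x = u, p | u. lcm(l, z) | p, so lcm(l, z) | u. u > 0, so lcm(l, z) ≤ u.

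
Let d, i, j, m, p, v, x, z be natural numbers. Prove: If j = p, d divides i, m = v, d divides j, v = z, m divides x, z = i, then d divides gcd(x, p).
m = v and v = z, thus m = z. Since z = i, m = i. m divides x, so i divides x. d divides i, so d divides x. j = p and d divides j, hence d divides p. Since d divides x, d divides gcd(x, p).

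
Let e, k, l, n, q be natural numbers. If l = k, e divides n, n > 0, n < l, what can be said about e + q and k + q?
e + q < k + q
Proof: e divides n and n > 0, hence e ≤ n. n < l, so e < l. Since l = k, e < k. Then e + q < k + q.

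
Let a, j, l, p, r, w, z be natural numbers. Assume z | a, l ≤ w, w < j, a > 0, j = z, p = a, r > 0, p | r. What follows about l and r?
l < r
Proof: j = z and w < j, therefore w < z. z | a and a > 0, hence z ≤ a. From w < z, w < a. l ≤ w, so l < a. p | r and r > 0, therefore p ≤ r. Since p = a, a ≤ r. l < a, so l < r.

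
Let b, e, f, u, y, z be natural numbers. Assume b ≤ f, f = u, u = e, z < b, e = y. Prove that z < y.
Because f = u and u = e, f = e. e = y, so f = y. z < b and b ≤ f, therefore z < f. Since f = y, z < y.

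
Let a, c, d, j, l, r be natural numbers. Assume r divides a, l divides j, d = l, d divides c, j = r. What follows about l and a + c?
l divides a + c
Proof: Since j = r and l divides j, l divides r. Since r divides a, l divides a. d = l and d divides c, so l divides c. Because l divides a, l divides a + c.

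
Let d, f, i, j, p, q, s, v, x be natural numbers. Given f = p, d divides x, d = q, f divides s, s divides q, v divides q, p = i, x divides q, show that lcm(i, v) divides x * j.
From d = q and d divides x, q divides x. Since x divides q, q = x. f = p and p = i, so f = i. f divides s and s divides q, therefore f divides q. Since f = i, i divides q. Since v divides q, lcm(i, v) divides q. Since q = x, lcm(i, v) divides x. Then lcm(i, v) divides x * j.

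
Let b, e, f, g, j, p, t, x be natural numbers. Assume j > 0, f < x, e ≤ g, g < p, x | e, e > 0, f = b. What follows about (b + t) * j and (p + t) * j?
(b + t) * j < (p + t) * j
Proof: x | e and e > 0, so x ≤ e. From f < x, f < e. f = b, so b < e. e ≤ g and g < p, so e < p. Because b < e, b < p. Then b + t < p + t. Because j > 0, (b + t) * j < (p + t) * j.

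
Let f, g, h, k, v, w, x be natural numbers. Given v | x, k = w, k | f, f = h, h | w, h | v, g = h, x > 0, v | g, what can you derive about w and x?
w ≤ x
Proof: g = h and v | g, so v | h. h | v, so v = h. f = h and k | f, hence k | h. k = w, so w | h. Because h | w, h = w. v = h, so v = w. v | x and x > 0, hence v ≤ x. v = w, so w ≤ x.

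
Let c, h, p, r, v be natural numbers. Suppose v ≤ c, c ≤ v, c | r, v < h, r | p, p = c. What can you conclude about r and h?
r < h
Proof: p = c and r | p, therefore r | c. c | r, so c = r. Since v ≤ c and c ≤ v, v = c. v < h, so c < h. c = r, so r < h.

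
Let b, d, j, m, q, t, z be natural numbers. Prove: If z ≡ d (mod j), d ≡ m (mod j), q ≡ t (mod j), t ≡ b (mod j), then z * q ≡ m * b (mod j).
Because z ≡ d (mod j) and d ≡ m (mod j), z ≡ m (mod j). q ≡ t (mod j) and t ≡ b (mod j), so q ≡ b (mod j). Since z ≡ m (mod j), by multiplying congruences, z * q ≡ m * b (mod j).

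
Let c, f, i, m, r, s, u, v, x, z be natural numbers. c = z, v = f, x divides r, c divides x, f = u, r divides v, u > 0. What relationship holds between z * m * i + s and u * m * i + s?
z * m * i + s ≤ u * m * i + s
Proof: v = f and f = u, so v = u. From x divides r and r divides v, x divides v. Since c divides x, c divides v. Since v = u, c divides u. Since c = z, z divides u. Since u > 0, z ≤ u. By multiplying by a non-negative, z * m ≤ u * m. By multiplying by a non-negative, z * m * i ≤ u * m * i. Then z * m * i + s ≤ u * m * i + s.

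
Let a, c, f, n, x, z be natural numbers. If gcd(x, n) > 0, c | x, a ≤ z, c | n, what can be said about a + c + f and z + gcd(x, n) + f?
a + c + f ≤ z + gcd(x, n) + f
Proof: c | x and c | n, therefore c | gcd(x, n). gcd(x, n) > 0, so c ≤ gcd(x, n). Then c + f ≤ gcd(x, n) + f. Since a ≤ z, a + c + f ≤ z + gcd(x, n) + f.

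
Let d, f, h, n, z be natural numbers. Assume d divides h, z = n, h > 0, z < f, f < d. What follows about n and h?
n < h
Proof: z = n and z < f, so n < f. d divides h and h > 0, hence d ≤ h. Since f < d, f < h. Since n < f, n < h.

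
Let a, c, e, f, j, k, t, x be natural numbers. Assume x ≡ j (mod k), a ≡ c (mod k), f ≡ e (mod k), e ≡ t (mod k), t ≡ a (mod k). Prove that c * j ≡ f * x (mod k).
f ≡ e (mod k) and e ≡ t (mod k), thus f ≡ t (mod k). t ≡ a (mod k), so f ≡ a (mod k). Since a ≡ c (mod k), f ≡ c (mod k). x ≡ j (mod k), so f * x ≡ c * j (mod k). Then c * j ≡ f * x (mod k).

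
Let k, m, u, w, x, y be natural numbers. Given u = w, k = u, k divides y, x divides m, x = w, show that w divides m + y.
x = w and x divides m, so w divides m. Because k = u and u = w, k = w. Because k divides y, w divides y. Since w divides m, w divides m + y.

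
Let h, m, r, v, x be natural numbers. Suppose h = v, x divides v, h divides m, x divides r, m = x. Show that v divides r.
h = v and h divides m, so v divides m. Because m = x, v divides x. x divides v, so x = v. Because x divides r, v divides r.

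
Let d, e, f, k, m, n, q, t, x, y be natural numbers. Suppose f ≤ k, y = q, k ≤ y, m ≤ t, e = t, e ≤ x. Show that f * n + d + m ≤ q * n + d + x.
Because y = q and k ≤ y, k ≤ q. Since f ≤ k, f ≤ q. By multiplying by a non-negative, f * n ≤ q * n. Then f * n + d ≤ q * n + d. Because e = t and e ≤ x, t ≤ x. m ≤ t, so m ≤ x. f * n + d ≤ q * n + d, so f * n + d + m ≤ q * n + d + x.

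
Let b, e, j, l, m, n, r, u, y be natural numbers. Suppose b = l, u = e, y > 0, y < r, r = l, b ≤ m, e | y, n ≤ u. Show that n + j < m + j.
u = e and n ≤ u, thus n ≤ e. e | y and y > 0, hence e ≤ y. n ≤ e, so n ≤ y. Since r = l and y < r, y < l. Since b = l and b ≤ m, l ≤ m. y < l, so y < m. From n ≤ y, n < m. Then n + j < m + j.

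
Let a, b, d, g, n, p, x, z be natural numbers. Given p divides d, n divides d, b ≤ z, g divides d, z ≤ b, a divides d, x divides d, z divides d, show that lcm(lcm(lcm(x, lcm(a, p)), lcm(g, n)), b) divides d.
a divides d and p divides d, thus lcm(a, p) divides d. Since x divides d, lcm(x, lcm(a, p)) divides d. g divides d and n divides d, hence lcm(g, n) divides d. Since lcm(x, lcm(a, p)) divides d, lcm(lcm(x, lcm(a, p)), lcm(g, n)) divides d. z ≤ b and b ≤ z, hence z = b. z divides d, so b divides d. lcm(lcm(x, lcm(a, p)), lcm(g, n)) divides d, so lcm(lcm(lcm(x, lcm(a, p)), lcm(g, n)), b) divides d.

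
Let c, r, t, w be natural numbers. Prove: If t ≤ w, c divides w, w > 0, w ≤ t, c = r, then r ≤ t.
Because w ≤ t and t ≤ w, w = t. Because c divides w and w > 0, c ≤ w. c = r, so r ≤ w. w = t, so r ≤ t.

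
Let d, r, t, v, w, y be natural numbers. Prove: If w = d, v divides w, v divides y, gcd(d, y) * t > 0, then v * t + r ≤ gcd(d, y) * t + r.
Since w = d and v divides w, v divides d. v divides y, so v divides gcd(d, y). Then v * t divides gcd(d, y) * t. Since gcd(d, y) * t > 0, v * t ≤ gcd(d, y) * t. Then v * t + r ≤ gcd(d, y) * t + r.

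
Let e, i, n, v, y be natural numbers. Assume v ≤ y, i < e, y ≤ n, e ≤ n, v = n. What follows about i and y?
i < y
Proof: Because v = n and v ≤ y, n ≤ y. y ≤ n, so n = y. Because i < e and e ≤ n, i < n. n = y, so i < y.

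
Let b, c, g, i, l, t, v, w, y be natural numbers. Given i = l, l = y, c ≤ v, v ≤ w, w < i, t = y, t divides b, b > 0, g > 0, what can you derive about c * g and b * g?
c * g < b * g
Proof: i = l and l = y, hence i = y. v ≤ w and w < i, therefore v < i. Since c ≤ v, c < i. Since i = y, c < y. Because t = y and t divides b, y divides b. Since b > 0, y ≤ b. c < y, so c < b. Combined with g > 0, by multiplying by a positive, c * g < b * g.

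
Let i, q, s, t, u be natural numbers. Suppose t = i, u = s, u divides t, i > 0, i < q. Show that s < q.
u = s and u divides t, thus s divides t. Since t = i, s divides i. Since i > 0, s ≤ i. Since i < q, s < q.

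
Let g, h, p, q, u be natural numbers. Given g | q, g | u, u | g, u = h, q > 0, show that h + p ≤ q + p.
Since g | u and u | g, g = u. Since g | q, u | q. q > 0, so u ≤ q. u = h, so h ≤ q. Then h + p ≤ q + p.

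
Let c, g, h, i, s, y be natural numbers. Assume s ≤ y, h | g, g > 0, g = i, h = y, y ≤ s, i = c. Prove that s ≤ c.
g = i and i = c, thus g = c. y ≤ s and s ≤ y, so y = s. h = y and h | g, thus y | g. g > 0, so y ≤ g. Since y = s, s ≤ g. Since g = c, s ≤ c.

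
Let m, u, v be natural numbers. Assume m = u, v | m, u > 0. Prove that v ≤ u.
m = u and v | m, hence v | u. Since u > 0, v ≤ u.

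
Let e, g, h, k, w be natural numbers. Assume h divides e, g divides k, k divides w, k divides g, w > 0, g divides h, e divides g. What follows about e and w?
e ≤ w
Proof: g divides h and h divides e, hence g divides e. From e divides g, g = e. k divides g and g divides k, so k = g. Since k divides w, g divides w. w > 0, so g ≤ w. Since g = e, e ≤ w.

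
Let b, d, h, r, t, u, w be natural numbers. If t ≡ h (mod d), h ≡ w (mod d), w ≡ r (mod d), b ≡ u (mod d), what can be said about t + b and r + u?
t + b ≡ r + u (mod d)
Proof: t ≡ h (mod d) and h ≡ w (mod d), therefore t ≡ w (mod d). w ≡ r (mod d), so t ≡ r (mod d). b ≡ u (mod d), so t + b ≡ r + u (mod d).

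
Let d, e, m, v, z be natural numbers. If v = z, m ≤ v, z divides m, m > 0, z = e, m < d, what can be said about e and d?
e < d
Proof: v = z and m ≤ v, therefore m ≤ z. z divides m and m > 0, therefore z ≤ m. From m ≤ z, m = z. Since z = e, m = e. Since m < d, e < d.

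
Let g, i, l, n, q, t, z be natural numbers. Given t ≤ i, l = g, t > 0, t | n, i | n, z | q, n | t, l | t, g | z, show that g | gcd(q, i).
Because g | z and z | q, g | q. n | t and t | n, hence n = t. i | n, so i | t. Since t > 0, i ≤ t. Since t ≤ i, t = i. l = g and l | t, therefore g | t. Since t = i, g | i. g | q, so g | gcd(q, i).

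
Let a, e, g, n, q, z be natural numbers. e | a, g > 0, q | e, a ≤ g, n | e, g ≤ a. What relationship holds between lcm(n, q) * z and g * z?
lcm(n, q) * z ≤ g * z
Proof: From n | e and q | e, lcm(n, q) | e. Because a ≤ g and g ≤ a, a = g. From e | a, e | g. Because lcm(n, q) | e, lcm(n, q) | g. Since g > 0, lcm(n, q) ≤ g. Then lcm(n, q) * z ≤ g * z.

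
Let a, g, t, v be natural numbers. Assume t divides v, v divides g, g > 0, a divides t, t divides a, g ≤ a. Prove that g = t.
Because a divides t and t divides a, a = t. Because g ≤ a, g ≤ t. t divides v and v divides g, therefore t divides g. g > 0, so t ≤ g. g ≤ t, so g = t.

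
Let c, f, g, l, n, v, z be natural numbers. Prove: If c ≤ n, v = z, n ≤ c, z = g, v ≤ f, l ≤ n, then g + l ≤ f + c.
v = z and z = g, hence v = g. Because v ≤ f, g ≤ f. n ≤ c and c ≤ n, therefore n = c. Since l ≤ n, l ≤ c. Since g ≤ f, g + l ≤ f + c.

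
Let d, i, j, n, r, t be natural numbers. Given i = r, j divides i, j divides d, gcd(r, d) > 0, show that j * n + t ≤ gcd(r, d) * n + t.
Because i = r and j divides i, j divides r. Because j divides d, j divides gcd(r, d). Since gcd(r, d) > 0, j ≤ gcd(r, d). By multiplying by a non-negative, j * n ≤ gcd(r, d) * n. Then j * n + t ≤ gcd(r, d) * n + t.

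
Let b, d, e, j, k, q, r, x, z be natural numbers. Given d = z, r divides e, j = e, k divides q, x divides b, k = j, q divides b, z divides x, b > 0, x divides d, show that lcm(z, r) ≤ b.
Because d = z and x divides d, x divides z. From z divides x, x = z. Since x divides b, z divides b. k divides q and q divides b, hence k divides b. k = j, so j divides b. Since j = e, e divides b. From r divides e, r divides b. Since z divides b, lcm(z, r) divides b. Since b > 0, lcm(z, r) ≤ b.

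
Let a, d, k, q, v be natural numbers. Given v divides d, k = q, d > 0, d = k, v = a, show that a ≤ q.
From d = k and k = q, d = q. v = a and v divides d, so a divides d. Since d > 0, a ≤ d. d = q, so a ≤ q.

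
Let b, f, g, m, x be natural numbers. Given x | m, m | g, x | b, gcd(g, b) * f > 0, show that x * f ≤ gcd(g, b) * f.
From x | m and m | g, x | g. Because x | b, x | gcd(g, b). Then x * f | gcd(g, b) * f. gcd(g, b) * f > 0, so x * f ≤ gcd(g, b) * f.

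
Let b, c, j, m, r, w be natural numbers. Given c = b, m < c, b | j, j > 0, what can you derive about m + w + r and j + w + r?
m + w + r < j + w + r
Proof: Because c = b and m < c, m < b. Since b | j and j > 0, b ≤ j. Since m < b, m < j. Then m + w < j + w. Then m + w + r < j + w + r.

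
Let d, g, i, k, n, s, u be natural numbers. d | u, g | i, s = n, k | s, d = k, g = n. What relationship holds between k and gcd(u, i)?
k | gcd(u, i)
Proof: d = k and d | u, hence k | u. Since s = n and k | s, k | n. g = n and g | i, so n | i. k | n, so k | i. k | u, so k | gcd(u, i).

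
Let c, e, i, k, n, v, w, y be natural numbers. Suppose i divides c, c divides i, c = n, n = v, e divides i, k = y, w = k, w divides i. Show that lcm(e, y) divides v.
Because i divides c and c divides i, i = c. Since c = n, i = n. n = v, so i = v. w = k and w divides i, so k divides i. Since k = y, y divides i. e divides i, so lcm(e, y) divides i. Since i = v, lcm(e, y) divides v.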